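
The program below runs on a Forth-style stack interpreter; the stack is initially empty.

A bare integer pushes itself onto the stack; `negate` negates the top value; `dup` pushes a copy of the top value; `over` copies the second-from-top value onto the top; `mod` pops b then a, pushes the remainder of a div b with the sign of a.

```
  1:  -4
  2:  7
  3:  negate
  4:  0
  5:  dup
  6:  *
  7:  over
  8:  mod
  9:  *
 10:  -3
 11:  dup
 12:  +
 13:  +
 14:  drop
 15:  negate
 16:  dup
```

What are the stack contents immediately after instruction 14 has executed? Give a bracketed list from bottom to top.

-4     : [-4]
7      : [-4, 7]
negate : [-4, -7]
0      : [-4, -7, 0]
dup    : [-4, -7, 0, 0]
*      : [-4, -7, 0]
over   : [-4, -7, 0, -7]
mod    : [-4, -7, 0]
*      : [-4, 0]
-3     : [-4, 0, -3]
dup    : [-4, 0, -3, -3]
+      : [-4, 0, -6]
+      : [-4, -6]
drop   : [-4]

[-4]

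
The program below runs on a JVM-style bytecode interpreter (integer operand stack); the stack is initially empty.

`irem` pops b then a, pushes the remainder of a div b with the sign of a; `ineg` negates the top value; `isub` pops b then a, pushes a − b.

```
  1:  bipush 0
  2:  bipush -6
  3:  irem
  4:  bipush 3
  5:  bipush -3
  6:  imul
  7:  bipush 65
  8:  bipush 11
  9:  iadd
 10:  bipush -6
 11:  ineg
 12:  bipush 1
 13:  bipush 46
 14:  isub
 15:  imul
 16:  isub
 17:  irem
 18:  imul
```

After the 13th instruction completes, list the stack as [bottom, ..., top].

bipush 0   [0]
bipush -6  [0, -6]
irem       [0]
bipush 3   [0, 3]
bipush -3  [0, 3, -3]
imul       [0, -9]
bipush 65  [0, -9, 65]
bipush 11  [0, -9, 65, 11]
iadd       [0, -9, 76]
bipush -6  [0, -9, 76, -6]
ineg       [0, -9, 76, 6]
bipush 1   [0, -9, 76, 6, 1]
bipush 46  [0, -9, 76, 6, 1, 46]

[0, -9, 76, 6, 1, 46]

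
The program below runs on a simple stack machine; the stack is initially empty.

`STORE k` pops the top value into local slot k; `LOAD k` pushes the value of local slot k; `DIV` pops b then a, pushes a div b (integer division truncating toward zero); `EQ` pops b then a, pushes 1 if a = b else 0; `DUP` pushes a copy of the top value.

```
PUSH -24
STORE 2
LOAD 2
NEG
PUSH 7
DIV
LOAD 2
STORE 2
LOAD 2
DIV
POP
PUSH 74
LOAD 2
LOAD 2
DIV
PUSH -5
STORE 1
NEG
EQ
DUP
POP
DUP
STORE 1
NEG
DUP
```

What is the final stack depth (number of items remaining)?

PUSH -24 : [-24]
STORE 2  : []
LOAD 2   : [-24]
NEG      : [24]
PUSH 7   : [24, 7]
DIV      : [3]
LOAD 2   : [3, -24]
STORE 2  : [3]
LOAD 2   : [3, -24]
DIV      : [0]
POP      : []
PUSH 74  : [74]
LOAD 2   : [74, -24]
LOAD 2   : [74, -24, -24]
DIV      : [74, 1]
PUSH -5  : [74, 1, -5]
STORE 1  : [74, 1]
NEG      : [74, -1]
EQ       : [0]
DUP      : [0, 0]
POP      : [0]
DUP      : [0, 0]
STORE 1  : [0]
NEG      : [0]
DUP      : [0, 0]

2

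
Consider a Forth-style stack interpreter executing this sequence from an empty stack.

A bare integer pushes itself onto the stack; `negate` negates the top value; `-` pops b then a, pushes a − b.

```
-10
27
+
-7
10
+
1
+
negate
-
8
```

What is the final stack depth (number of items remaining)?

-10    → [-10]
27     → [-10, 27]
+      → [17]
-7     → [17, -7]
10     → [17, -7, 10]
+      → [17, 3]
1      → [17, 3, 1]
+      → [17, 4]
negate → [17, -4]
-      → [21]
8      → [21, 8]

2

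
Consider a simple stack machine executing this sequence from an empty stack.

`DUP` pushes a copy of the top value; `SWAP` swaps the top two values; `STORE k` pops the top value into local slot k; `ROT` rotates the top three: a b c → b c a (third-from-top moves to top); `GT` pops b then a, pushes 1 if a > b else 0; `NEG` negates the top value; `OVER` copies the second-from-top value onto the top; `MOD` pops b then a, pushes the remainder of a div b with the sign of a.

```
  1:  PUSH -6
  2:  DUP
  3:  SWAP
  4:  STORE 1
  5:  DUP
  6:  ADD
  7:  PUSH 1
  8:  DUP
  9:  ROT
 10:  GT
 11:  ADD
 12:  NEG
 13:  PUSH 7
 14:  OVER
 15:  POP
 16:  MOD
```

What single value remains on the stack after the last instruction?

-2

PUSH -6 : [-6]
DUP     : [-6, -6]
SWAP    : [-6, -6]
STORE 1 : [-6]
DUP     : [-6, -6]
ADD     : [-12]
PUSH 1  : [-12, 1]
DUP     : [-12, 1, 1]
ROT     : [1, 1, -12]
GT      : [1, 1]
ADD     : [2]
NEG     : [-2]
PUSH 7  : [-2, 7]
OVER    : [-2, 7, -2]
POP     : [-2, 7]
MOD     : [-2]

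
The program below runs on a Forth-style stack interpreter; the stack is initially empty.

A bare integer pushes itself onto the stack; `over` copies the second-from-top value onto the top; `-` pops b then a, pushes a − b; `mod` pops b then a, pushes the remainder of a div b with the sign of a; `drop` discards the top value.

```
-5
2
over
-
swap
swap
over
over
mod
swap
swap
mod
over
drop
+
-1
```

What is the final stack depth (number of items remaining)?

2

-5   -> [-5]
2    -> [-5, 2]
over -> [-5, 2, -5]
-    -> [-5, 7]
swap -> [7, -5]
swap -> [-5, 7]
over -> [-5, 7, -5]
over -> [-5, 7, -5, 7]
mod  -> [-5, 7, -5]
swap -> [-5, -5, 7]
swap -> [-5, 7, -5]
mod  -> [-5, 2]
over -> [-5, 2, -5]
drop -> [-5, 2]
+    -> [-3]
-1   -> [-3, -1]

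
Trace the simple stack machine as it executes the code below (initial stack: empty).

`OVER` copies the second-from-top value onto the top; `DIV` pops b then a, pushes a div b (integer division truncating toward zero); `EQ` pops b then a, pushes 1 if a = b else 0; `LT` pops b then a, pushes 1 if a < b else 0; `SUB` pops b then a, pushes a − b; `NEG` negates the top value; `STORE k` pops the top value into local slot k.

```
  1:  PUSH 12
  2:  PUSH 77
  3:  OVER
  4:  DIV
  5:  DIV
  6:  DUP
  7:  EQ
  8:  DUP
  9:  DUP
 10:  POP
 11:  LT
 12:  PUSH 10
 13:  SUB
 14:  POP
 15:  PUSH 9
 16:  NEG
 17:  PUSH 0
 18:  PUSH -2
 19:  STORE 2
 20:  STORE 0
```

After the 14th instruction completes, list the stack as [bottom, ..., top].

PUSH 12 -> [12]
PUSH 77 -> [12, 77]
OVER    -> [12, 77, 12]
DIV     -> [12, 6]
DIV     -> [2]
DUP     -> [2, 2]
EQ      -> [1]
DUP     -> [1, 1]
DUP     -> [1, 1, 1]
POP     -> [1, 1]
LT      -> [0]
PUSH 10 -> [0, 10]
SUB     -> [-10]
POP     -> []

[]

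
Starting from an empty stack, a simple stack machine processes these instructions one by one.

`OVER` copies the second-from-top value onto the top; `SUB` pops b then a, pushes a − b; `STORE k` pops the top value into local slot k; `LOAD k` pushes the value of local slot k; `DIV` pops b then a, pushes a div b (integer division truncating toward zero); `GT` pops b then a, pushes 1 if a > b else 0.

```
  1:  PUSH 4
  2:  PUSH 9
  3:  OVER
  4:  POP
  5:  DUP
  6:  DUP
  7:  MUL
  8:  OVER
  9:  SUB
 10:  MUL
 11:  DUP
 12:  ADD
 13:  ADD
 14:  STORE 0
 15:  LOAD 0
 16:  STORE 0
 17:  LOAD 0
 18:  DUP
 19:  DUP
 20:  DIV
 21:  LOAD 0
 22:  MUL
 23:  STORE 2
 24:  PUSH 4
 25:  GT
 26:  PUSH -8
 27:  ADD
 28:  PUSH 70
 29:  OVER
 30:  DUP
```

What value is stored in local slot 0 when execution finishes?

1300

PUSH 4  -> [4]
PUSH 9  -> [4, 9]
OVER    -> [4, 9, 4]
POP     -> [4, 9]
DUP     -> [4, 9, 9]
DUP     -> [4, 9, 9, 9]
MUL     -> [4, 9, 81]
OVER    -> [4, 9, 81, 9]
SUB     -> [4, 9, 72]
MUL     -> [4, 648]
DUP     -> [4, 648, 648]
ADD     -> [4, 1296]
ADD     -> [1300]
STORE 0 -> []
LOAD 0  -> [1300]
STORE 0 -> []
LOAD 0  -> [1300]
DUP     -> [1300, 1300]
DUP     -> [1300, 1300, 1300]
DIV     -> [1300, 1]
LOAD 0  -> [1300, 1, 1300]
MUL     -> [1300, 1300]
STORE 2 -> [1300]
PUSH 4  -> [1300, 4]
GT      -> [1]
PUSH -8 -> [1, -8]
ADD     -> [-7]
PUSH 70 -> [-7, 70]
OVER    -> [-7, 70, -7]
DUP     -> [-7, 70, -7, -7]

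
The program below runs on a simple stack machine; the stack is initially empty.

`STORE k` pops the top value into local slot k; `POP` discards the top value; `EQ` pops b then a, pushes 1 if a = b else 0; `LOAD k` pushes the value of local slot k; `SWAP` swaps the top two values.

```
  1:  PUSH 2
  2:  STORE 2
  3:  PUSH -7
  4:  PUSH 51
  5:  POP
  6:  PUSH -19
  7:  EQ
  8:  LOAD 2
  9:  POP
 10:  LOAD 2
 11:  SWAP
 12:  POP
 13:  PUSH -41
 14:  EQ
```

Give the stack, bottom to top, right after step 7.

PUSH 2   → 2
STORE 2  → (empty)
PUSH -7  → -7
PUSH 51  → -7 51
POP      → -7
PUSH -19 → -7 -19
EQ       → 0

[0]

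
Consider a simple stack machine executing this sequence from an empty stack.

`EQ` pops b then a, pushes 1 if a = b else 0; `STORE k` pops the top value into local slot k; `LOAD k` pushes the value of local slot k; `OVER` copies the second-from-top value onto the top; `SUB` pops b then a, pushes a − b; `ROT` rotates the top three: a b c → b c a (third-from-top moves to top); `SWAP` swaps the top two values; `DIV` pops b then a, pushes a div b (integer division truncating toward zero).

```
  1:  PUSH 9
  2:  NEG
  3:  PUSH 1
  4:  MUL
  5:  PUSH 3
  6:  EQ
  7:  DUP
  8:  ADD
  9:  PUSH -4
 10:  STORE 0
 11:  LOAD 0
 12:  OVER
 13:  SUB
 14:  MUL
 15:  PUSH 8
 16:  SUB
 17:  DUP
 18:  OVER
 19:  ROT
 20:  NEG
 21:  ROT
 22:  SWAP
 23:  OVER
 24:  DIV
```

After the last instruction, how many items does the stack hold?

3

PUSH 9  → 9
NEG     → -9
PUSH 1  → -9 1
MUL     → -9
PUSH 3  → -9 3
EQ      → 0
DUP     → 0 0
ADD     → 0
PUSH -4 → 0 -4
STORE 0 → 0
LOAD 0  → 0 -4
OVER    → 0 -4 0
SUB     → 0 -4
MUL     → 0
PUSH 8  → 0 8
SUB     → -8
DUP     → -8 -8
OVER    → -8 -8 -8
ROT     → -8 -8 -8
NEG     → -8 -8 8
ROT     → -8 8 -8
SWAP    → -8 -8 8
OVER    → -8 -8 8 -8
DIV     → -8 -8 -1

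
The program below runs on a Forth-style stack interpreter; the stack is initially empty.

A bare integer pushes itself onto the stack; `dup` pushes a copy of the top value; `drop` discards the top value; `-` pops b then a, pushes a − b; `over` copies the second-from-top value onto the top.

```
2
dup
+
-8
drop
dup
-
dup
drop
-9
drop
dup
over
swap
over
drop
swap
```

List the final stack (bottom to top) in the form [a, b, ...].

2    : [2]
dup  : [2, 2]
+    : [4]
-8   : [4, -8]
drop : [4]
dup  : [4, 4]
-    : [0]
dup  : [0, 0]
drop : [0]
-9   : [0, -9]
drop : [0]
dup  : [0, 0]
over : [0, 0, 0]
swap : [0, 0, 0]
over : [0, 0, 0, 0]
drop : [0, 0, 0]
swap : [0, 0, 0]

[0, 0, 0]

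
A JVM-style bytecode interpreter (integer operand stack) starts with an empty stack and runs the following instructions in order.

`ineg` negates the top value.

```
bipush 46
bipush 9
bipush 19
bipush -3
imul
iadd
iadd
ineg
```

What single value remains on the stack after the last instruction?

bipush 46  46
bipush 9   46 9
bipush 19  46 9 19
bipush -3  46 9 19 -3
imul       46 9 -57
iadd       46 -48
iadd       -2
ineg       2

2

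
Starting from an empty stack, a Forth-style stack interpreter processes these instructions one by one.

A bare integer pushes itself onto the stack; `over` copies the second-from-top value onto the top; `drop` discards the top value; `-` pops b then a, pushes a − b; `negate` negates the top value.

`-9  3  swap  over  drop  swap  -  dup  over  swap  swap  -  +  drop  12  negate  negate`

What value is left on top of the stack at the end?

-9      -9
3       -9 3
swap    3 -9
over    3 -9 3
drop    3 -9
swap    -9 3
-       -12
dup     -12 -12
over    -12 -12 -12
swap    -12 -12 -12
swap    -12 -12 -12
-       -12 0
+       -12
drop    (empty)
12      12
negate  -12
negate  12

12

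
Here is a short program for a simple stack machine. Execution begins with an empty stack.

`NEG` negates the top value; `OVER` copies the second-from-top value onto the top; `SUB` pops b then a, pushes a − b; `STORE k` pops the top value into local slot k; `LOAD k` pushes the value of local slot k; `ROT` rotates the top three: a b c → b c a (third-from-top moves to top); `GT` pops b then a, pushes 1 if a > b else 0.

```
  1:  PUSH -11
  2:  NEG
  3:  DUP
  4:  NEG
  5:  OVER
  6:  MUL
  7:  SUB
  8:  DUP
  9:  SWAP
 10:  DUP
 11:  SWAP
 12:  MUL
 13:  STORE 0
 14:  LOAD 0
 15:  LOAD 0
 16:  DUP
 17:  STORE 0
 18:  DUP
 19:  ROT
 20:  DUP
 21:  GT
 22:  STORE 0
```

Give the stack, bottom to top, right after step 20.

[132, 17424, 17424, 17424, 17424]

PUSH -11  [-11]
NEG       [11]
DUP       [11, 11]
NEG       [11, -11]
OVER      [11, -11, 11]
MUL       [11, -121]
SUB       [132]
DUP       [132, 132]
SWAP      [132, 132]
DUP       [132, 132, 132]
SWAP      [132, 132, 132]
MUL       [132, 17424]
STORE 0   [132]
LOAD 0    [132, 17424]
LOAD 0    [132, 17424, 17424]
DUP       [132, 17424, 17424, 17424]
STORE 0   [132, 17424, 17424]
DUP       [132, 17424, 17424, 17424]
ROT       [132, 17424, 17424, 17424]
DUP       [132, 17424, 17424, 17424, 17424]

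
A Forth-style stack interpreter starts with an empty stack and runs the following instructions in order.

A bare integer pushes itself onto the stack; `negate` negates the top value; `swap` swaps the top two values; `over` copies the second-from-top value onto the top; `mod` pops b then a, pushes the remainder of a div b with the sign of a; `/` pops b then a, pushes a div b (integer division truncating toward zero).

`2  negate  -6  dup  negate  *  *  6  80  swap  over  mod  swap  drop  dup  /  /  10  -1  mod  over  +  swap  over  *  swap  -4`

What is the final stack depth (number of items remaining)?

3

2      : [2]
negate : [-2]
-6     : [-2, -6]
dup    : [-2, -6, -6]
negate : [-2, -6, 6]
*      : [-2, -36]
*      : [72]
6      : [72, 6]
80     : [72, 6, 80]
swap   : [72, 80, 6]
over   : [72, 80, 6, 80]
mod    : [72, 80, 6]
swap   : [72, 6, 80]
drop   : [72, 6]
dup    : [72, 6, 6]
/      : [72, 1]
/      : [72]
10     : [72, 10]
-1     : [72, 10, -1]
mod    : [72, 0]
over   : [72, 0, 72]
+      : [72, 72]
swap   : [72, 72]
over   : [72, 72, 72]
*      : [72, 5184]
swap   : [5184, 72]
-4     : [5184, 72, -4]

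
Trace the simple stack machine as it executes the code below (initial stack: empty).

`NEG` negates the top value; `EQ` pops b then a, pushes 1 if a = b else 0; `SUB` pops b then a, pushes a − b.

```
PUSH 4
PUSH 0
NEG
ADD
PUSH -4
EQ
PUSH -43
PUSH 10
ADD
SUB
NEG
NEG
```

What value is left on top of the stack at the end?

33

PUSH 4   → [4]
PUSH 0   → [4, 0]
NEG      → [4, 0]
ADD      → [4]
PUSH -4  → [4, -4]
EQ       → [0]
PUSH -43 → [0, -43]
PUSH 10  → [0, -43, 10]
ADD      → [0, -33]
SUB      → [33]
NEG      → [-33]
NEG      → [33]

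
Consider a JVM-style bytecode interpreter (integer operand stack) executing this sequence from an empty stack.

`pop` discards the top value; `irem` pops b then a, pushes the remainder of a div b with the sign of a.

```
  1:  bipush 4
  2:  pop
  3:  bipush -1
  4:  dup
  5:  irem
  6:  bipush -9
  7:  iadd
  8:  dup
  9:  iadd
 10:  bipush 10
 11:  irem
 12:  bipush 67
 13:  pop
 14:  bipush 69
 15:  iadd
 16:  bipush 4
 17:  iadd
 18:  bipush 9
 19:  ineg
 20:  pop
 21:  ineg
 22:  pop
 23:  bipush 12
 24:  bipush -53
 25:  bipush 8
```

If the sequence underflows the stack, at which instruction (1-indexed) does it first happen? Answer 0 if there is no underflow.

0

bipush 4   : [4]
pop        : []
bipush -1  : [-1]
dup        : [-1, -1]
irem       : [0]
bipush -9  : [0, -9]
iadd       : [-9]
dup        : [-9, -9]
iadd       : [-18]
bipush 10  : [-18, 10]
irem       : [-8]
bipush 67  : [-8, 67]
pop        : [-8]
bipush 69  : [-8, 69]
iadd       : [61]
bipush 4   : [61, 4]
iadd       : [65]
bipush 9   : [65, 9]
ineg       : [65, -9]
pop        : [65]
ineg       : [-65]
pop        : []
bipush 12  : [12]
bipush -53 : [12, -53]
bipush 8   : [12, -53, 8]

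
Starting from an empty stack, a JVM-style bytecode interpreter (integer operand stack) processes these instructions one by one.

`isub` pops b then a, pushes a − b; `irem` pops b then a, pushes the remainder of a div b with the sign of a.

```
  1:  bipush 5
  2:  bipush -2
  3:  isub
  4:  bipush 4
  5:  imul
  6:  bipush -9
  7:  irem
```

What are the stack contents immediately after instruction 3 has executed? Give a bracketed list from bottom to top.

[7]

bipush 5  -> 5
bipush -2 -> 5 -2
isub      -> 7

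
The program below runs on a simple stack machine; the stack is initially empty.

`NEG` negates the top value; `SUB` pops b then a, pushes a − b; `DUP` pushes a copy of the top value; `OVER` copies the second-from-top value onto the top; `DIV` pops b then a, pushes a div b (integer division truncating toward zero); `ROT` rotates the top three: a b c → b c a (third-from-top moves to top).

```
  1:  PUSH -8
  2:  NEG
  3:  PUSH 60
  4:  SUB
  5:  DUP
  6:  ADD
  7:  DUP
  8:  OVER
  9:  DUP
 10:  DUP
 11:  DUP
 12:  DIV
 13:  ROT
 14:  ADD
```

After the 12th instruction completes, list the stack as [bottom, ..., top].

PUSH -8 → -8
NEG     → 8
PUSH 60 → 8 60
SUB     → -52
DUP     → -52 -52
ADD     → -104
DUP     → -104 -104
OVER    → -104 -104 -104
DUP     → -104 -104 -104 -104
DUP     → -104 -104 -104 -104 -104
DUP     → -104 -104 -104 -104 -104 -104
DIV     → -104 -104 -104 -104 1

[-104, -104, -104, -104, 1]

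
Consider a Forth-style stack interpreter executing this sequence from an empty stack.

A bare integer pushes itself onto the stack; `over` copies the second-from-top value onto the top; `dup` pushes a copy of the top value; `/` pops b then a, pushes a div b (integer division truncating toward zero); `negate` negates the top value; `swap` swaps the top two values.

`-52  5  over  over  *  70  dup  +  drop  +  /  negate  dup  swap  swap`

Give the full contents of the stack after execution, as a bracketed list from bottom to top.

-52     [-52]
5       [-52, 5]
over    [-52, 5, -52]
over    [-52, 5, -52, 5]
*       [-52, 5, -260]
70      [-52, 5, -260, 70]
dup     [-52, 5, -260, 70, 70]
+       [-52, 5, -260, 140]
drop    [-52, 5, -260]
+       [-52, -255]
/       [0]
negate  [0]
dup     [0, 0]
swap    [0, 0]
swap    [0, 0]

[0, 0]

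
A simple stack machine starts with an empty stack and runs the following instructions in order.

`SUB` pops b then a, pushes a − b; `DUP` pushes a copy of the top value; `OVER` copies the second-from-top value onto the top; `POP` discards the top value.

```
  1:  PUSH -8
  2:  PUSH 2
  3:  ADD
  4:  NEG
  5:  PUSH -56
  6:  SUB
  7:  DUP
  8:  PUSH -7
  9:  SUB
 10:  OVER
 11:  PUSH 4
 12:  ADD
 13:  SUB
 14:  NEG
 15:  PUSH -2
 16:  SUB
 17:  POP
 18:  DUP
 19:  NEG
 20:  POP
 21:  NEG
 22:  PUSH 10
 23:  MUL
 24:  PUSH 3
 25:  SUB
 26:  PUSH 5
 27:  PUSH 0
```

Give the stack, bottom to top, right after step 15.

[62, -3, -2]

PUSH -8  -> -8
PUSH 2   -> -8 2
ADD      -> -6
NEG      -> 6
PUSH -56 -> 6 -56
SUB      -> 62
DUP      -> 62 62
PUSH -7  -> 62 62 -7
SUB      -> 62 69
OVER     -> 62 69 62
PUSH 4   -> 62 69 62 4
ADD      -> 62 69 66
SUB      -> 62 3
NEG      -> 62 -3
PUSH -2  -> 62 -3 -2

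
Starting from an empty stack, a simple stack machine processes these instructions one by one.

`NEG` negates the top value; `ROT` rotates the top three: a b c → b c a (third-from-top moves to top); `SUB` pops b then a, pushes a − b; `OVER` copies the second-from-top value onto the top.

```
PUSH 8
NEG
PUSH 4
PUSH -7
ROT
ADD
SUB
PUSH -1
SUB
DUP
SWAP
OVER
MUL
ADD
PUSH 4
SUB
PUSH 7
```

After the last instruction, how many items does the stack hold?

2

PUSH 8  → [8]
NEG     → [-8]
PUSH 4  → [-8, 4]
PUSH -7 → [-8, 4, -7]
ROT     → [4, -7, -8]
ADD     → [4, -15]
SUB     → [19]
PUSH -1 → [19, -1]
SUB     → [20]
DUP     → [20, 20]
SWAP    → [20, 20]
OVER    → [20, 20, 20]
MUL     → [20, 400]
ADD     → [420]
PUSH 4  → [420, 4]
SUB     → [416]
PUSH 7  → [416, 7]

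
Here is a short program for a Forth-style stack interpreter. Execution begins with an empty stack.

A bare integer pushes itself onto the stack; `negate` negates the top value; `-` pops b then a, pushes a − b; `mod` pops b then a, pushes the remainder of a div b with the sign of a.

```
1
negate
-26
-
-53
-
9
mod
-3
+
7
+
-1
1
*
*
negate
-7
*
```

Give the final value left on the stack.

1      -> 1
negate -> -1
-26    -> -1 -26
-      -> 25
-53    -> 25 -53
-      -> 78
9      -> 78 9
mod    -> 6
-3     -> 6 -3
+      -> 3
7      -> 3 7
+      -> 10
-1     -> 10 -1
1      -> 10 -1 1
*      -> 10 -1
*      -> -10
negate -> 10
-7     -> 10 -7
*      -> -70

-70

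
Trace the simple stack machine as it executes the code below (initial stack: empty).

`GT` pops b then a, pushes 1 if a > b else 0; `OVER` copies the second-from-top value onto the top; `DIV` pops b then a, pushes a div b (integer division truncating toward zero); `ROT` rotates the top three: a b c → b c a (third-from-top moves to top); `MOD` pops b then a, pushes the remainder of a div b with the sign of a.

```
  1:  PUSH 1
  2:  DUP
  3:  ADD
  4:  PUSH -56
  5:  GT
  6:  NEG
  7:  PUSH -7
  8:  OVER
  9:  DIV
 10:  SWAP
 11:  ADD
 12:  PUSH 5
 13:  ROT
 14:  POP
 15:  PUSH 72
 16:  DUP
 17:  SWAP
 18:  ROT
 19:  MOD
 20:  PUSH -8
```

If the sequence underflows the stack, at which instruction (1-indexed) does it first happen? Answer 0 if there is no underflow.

PUSH 1    [1]
DUP       [1, 1]
ADD       [2]
PUSH -56  [2, -56]
GT        [1]
NEG       [-1]
PUSH -7   [-1, -7]
OVER      [-1, -7, -1]
DIV       [-1, 7]
SWAP      [7, -1]
ADD       [6]
PUSH 5    [6, 5]
ROT  — needs 3 operands, stack has 2 → underflow

13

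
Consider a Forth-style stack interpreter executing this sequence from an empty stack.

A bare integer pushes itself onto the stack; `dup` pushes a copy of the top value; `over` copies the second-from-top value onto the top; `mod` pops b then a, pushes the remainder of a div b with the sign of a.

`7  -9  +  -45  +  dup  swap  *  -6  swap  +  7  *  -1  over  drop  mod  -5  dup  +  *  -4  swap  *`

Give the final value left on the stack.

7    -> [7]
-9   -> [7, -9]
+    -> [-2]
-45  -> [-2, -45]
+    -> [-47]
dup  -> [-47, -47]
swap -> [-47, -47]
*    -> [2209]
-6   -> [2209, -6]
swap -> [-6, 2209]
+    -> [2203]
7    -> [2203, 7]
*    -> [15421]
-1   -> [15421, -1]
over -> [15421, -1, 15421]
drop -> [15421, -1]
mod  -> [0]
-5   -> [0, -5]
dup  -> [0, -5, -5]
+    -> [0, -10]
*    -> [0]
-4   -> [0, -4]
swap -> [-4, 0]
*    -> [0]

0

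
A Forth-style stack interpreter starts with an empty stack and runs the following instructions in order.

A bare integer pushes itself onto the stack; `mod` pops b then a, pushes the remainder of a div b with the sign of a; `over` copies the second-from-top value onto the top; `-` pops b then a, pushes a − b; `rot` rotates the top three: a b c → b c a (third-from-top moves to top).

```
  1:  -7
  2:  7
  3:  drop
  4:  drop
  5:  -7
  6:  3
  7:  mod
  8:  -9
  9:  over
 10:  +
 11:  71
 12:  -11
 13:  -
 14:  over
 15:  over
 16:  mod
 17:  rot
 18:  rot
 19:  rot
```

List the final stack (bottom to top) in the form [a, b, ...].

[-1, -10, 82, -10]

-7    -7
7     -7 7
drop  -7
drop  (empty)
-7    -7
3     -7 3
mod   -1
-9    -1 -9
over  -1 -9 -1
+     -1 -10
71    -1 -10 71
-11   -1 -10 71 -11
-     -1 -10 82
over  -1 -10 82 -10
over  -1 -10 82 -10 82
mod   -1 -10 82 -10
rot   -1 82 -10 -10
rot   -1 -10 -10 82
rot   -1 -10 82 -10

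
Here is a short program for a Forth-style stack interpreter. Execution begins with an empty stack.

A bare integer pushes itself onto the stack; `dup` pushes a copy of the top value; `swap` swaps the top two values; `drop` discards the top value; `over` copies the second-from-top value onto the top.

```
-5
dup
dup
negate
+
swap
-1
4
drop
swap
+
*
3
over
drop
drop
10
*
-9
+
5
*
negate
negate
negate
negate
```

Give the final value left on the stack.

-45

-5     -> [-5]
dup    -> [-5, -5]
dup    -> [-5, -5, -5]
negate -> [-5, -5, 5]
+      -> [-5, 0]
swap   -> [0, -5]
-1     -> [0, -5, -1]
4      -> [0, -5, -1, 4]
drop   -> [0, -5, -1]
swap   -> [0, -1, -5]
+      -> [0, -6]
*      -> [0]
3      -> [0, 3]
over   -> [0, 3, 0]
drop   -> [0, 3]
drop   -> [0]
10     -> [0, 10]
*      -> [0]
-9     -> [0, -9]
+      -> [-9]
5      -> [-9, 5]
*      -> [-45]
negate -> [45]
negate -> [-45]
negate -> [45]
negate -> [-45]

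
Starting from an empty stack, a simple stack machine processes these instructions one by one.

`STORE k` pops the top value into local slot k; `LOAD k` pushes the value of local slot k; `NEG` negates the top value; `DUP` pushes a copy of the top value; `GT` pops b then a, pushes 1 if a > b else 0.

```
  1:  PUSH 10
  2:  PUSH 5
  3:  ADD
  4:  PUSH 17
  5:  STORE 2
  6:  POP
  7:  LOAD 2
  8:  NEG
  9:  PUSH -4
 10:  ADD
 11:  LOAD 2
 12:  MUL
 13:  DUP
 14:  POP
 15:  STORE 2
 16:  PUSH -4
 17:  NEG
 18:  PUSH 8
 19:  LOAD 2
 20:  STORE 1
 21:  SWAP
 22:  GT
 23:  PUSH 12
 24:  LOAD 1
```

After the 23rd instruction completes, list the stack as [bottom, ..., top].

PUSH 10 → [10]
PUSH 5  → [10, 5]
ADD     → [15]
PUSH 17 → [15, 17]
STORE 2 → [15]
POP     → []
LOAD 2  → [17]
NEG     → [-17]
PUSH -4 → [-17, -4]
ADD     → [-21]
LOAD 2  → [-21, 17]
MUL     → [-357]
DUP     → [-357, -357]
POP     → [-357]
STORE 2 → []
PUSH -4 → [-4]
NEG     → [4]
PUSH 8  → [4, 8]
LOAD 2  → [4, 8, -357]
STORE 1 → [4, 8]
SWAP    → [8, 4]
GT      → [1]
PUSH 12 → [1, 12]

[1, 12]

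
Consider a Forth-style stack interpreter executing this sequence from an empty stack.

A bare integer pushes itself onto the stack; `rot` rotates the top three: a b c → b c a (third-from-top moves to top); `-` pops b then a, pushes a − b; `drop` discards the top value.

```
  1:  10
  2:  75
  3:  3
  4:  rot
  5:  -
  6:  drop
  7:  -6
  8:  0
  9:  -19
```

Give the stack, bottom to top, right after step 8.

10   -> 10
75   -> 10 75
3    -> 10 75 3
rot  -> 75 3 10
-    -> 75 -7
drop -> 75
-6   -> 75 -6
0    -> 75 -6 0

[75, -6, 0]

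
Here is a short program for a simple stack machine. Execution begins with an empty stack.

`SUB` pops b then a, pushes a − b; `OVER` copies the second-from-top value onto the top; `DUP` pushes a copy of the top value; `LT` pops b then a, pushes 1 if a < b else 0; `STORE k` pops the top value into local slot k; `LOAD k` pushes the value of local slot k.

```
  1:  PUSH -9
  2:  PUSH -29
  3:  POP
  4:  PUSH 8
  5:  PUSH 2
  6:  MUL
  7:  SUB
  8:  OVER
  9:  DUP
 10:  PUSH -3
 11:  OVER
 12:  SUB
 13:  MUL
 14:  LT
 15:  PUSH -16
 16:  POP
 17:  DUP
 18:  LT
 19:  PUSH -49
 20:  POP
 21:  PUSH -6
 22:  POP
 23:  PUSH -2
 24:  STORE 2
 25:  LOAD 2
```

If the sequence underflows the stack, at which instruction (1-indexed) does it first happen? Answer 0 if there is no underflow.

PUSH -9  → [-9]
PUSH -29 → [-9, -29]
POP      → [-9]
PUSH 8   → [-9, 8]
PUSH 2   → [-9, 8, 2]
MUL      → [-9, 16]
SUB      → [-25]
OVER  — needs 2 operands, stack has 1 → underflow

8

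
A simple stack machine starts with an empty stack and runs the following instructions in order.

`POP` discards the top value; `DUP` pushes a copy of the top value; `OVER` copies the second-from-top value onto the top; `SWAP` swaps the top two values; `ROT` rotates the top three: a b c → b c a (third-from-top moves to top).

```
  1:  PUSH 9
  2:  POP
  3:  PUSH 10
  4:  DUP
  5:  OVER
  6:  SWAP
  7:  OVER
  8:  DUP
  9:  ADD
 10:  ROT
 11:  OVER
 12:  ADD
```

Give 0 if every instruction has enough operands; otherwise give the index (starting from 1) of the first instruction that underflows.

0

PUSH 9  → [9]
POP     → []
PUSH 10 → [10]
DUP     → [10, 10]
OVER    → [10, 10, 10]
SWAP    → [10, 10, 10]
OVER    → [10, 10, 10, 10]
DUP     → [10, 10, 10, 10, 10]
ADD     → [10, 10, 10, 20]
ROT     → [10, 10, 20, 10]
OVER    → [10, 10, 20, 10, 20]
ADD     → [10, 10, 20, 30]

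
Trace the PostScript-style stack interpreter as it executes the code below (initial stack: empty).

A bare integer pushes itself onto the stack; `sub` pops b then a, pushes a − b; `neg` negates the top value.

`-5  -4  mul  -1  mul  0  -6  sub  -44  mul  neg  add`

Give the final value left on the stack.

-5  → -5
-4  → -5 -4
mul → 20
-1  → 20 -1
mul → -20
0   → -20 0
-6  → -20 0 -6
sub → -20 6
-44 → -20 6 -44
mul → -20 -264
neg → -20 264
add → 244

244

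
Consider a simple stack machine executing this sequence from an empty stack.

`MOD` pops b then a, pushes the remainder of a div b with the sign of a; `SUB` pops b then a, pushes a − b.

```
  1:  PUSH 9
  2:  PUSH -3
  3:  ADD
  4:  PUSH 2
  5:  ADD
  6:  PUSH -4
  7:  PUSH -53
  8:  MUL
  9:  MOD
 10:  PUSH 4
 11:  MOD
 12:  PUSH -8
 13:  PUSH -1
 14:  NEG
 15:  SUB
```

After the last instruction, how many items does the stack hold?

2

PUSH 9    [9]
PUSH -3   [9, -3]
ADD       [6]
PUSH 2    [6, 2]
ADD       [8]
PUSH -4   [8, -4]
PUSH -53  [8, -4, -53]
MUL       [8, 212]
MOD       [8]
PUSH 4    [8, 4]
MOD       [0]
PUSH -8   [0, -8]
PUSH -1   [0, -8, -1]
NEG       [0, -8, 1]
SUB       [0, -9]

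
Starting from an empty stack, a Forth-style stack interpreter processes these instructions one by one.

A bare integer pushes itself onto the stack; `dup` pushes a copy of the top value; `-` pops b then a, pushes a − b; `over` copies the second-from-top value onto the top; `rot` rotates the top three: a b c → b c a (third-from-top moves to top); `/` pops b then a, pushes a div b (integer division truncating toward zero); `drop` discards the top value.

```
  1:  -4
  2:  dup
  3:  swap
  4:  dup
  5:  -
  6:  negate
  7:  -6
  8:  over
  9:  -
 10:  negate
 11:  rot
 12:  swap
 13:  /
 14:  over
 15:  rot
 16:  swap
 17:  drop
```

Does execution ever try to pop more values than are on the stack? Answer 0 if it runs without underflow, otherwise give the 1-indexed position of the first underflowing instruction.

-4      -4
dup     -4 -4
swap    -4 -4
dup     -4 -4 -4
-       -4 0
negate  -4 0
-6      -4 0 -6
over    -4 0 -6 0
-       -4 0 -6
negate  -4 0 6
rot     0 6 -4
swap    0 -4 6
/       0 0
over    0 0 0
rot     0 0 0
swap    0 0 0
drop    0 0

0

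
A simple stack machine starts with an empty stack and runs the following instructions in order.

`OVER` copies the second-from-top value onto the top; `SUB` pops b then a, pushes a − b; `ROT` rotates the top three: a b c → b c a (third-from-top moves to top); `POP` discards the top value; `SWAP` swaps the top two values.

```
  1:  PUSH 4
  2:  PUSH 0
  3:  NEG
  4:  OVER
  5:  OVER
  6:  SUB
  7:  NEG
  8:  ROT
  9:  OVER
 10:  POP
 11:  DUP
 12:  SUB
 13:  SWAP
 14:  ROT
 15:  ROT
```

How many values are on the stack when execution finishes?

PUSH 4  [4]
PUSH 0  [4, 0]
NEG     [4, 0]
OVER    [4, 0, 4]
OVER    [4, 0, 4, 0]
SUB     [4, 0, 4]
NEG     [4, 0, -4]
ROT     [0, -4, 4]
OVER    [0, -4, 4, -4]
POP     [0, -4, 4]
DUP     [0, -4, 4, 4]
SUB     [0, -4, 0]
SWAP    [0, 0, -4]
ROT     [0, -4, 0]
ROT     [-4, 0, 0]

3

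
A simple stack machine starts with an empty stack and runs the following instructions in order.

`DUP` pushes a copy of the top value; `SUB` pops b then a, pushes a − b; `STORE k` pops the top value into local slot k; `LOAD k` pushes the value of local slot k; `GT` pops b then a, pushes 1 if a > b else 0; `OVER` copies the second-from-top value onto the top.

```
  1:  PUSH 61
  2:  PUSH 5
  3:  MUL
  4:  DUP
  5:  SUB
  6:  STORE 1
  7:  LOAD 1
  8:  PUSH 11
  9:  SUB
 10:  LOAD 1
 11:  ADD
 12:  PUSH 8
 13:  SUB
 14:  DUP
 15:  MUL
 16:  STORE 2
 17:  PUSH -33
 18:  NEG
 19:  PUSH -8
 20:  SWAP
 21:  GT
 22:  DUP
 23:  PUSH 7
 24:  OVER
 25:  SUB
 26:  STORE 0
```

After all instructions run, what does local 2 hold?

PUSH 61  → 61
PUSH 5   → 61 5
MUL      → 305
DUP      → 305 305
SUB      → 0
STORE 1  → (empty)
LOAD 1   → 0
PUSH 11  → 0 11
SUB      → -11
LOAD 1   → -11 0
ADD      → -11
PUSH 8   → -11 8
SUB      → -19
DUP      → -19 -19
MUL      → 361
STORE 2  → (empty)
PUSH -33 → -33
NEG      → 33
PUSH -8  → 33 -8
SWAP     → -8 33
GT       → 0
DUP      → 0 0
PUSH 7   → 0 0 7
OVER     → 0 0 7 0
SUB      → 0 0 7
STORE 0  → 0 0

361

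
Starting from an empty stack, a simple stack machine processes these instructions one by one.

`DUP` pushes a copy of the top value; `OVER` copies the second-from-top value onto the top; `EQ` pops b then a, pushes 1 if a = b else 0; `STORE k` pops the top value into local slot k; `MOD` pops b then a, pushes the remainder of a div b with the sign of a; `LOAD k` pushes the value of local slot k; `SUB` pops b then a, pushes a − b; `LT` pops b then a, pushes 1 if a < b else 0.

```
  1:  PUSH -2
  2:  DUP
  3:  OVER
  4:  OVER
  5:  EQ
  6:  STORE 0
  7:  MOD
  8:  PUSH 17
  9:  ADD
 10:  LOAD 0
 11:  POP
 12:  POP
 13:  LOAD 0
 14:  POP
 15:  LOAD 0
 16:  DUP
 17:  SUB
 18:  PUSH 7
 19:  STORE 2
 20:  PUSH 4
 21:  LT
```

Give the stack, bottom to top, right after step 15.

PUSH -2 : [-2]
DUP     : [-2, -2]
OVER    : [-2, -2, -2]
OVER    : [-2, -2, -2, -2]
EQ      : [-2, -2, 1]
STORE 0 : [-2, -2]
MOD     : [0]
PUSH 17 : [0, 17]
ADD     : [17]
LOAD 0  : [17, 1]
POP     : [17]
POP     : []
LOAD 0  : [1]
POP     : []
LOAD 0  : [1]

[1]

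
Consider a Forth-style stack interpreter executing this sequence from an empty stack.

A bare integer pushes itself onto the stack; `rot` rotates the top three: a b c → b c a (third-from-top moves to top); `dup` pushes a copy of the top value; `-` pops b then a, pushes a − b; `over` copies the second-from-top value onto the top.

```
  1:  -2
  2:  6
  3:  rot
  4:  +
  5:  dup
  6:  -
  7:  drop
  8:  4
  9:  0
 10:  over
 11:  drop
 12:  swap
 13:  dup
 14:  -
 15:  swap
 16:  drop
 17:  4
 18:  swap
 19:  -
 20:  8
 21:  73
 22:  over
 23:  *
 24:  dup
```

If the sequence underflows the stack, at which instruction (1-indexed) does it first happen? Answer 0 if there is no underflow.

-2 → -2
6  → -2 6
rot  — needs 3 operands, stack has 2 → underflow

3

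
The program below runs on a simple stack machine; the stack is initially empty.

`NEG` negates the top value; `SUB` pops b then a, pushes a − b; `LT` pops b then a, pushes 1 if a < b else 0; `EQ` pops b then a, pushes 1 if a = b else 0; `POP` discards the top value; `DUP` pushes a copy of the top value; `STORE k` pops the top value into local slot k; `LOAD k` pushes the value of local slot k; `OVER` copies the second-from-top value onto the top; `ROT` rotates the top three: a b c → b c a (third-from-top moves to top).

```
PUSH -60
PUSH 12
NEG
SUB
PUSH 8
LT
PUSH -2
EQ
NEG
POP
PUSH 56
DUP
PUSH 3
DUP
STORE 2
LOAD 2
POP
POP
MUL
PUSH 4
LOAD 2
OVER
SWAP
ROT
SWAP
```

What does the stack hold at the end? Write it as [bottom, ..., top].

PUSH -60 -> -60
PUSH 12  -> -60 12
NEG      -> -60 -12
SUB      -> -48
PUSH 8   -> -48 8
LT       -> 1
PUSH -2  -> 1 -2
EQ       -> 0
NEG      -> 0
POP      -> (empty)
PUSH 56  -> 56
DUP      -> 56 56
PUSH 3   -> 56 56 3
DUP      -> 56 56 3 3
STORE 2  -> 56 56 3
LOAD 2   -> 56 56 3 3
POP      -> 56 56 3
POP      -> 56 56
MUL      -> 3136
PUSH 4   -> 3136 4
LOAD 2   -> 3136 4 3
OVER     -> 3136 4 3 4
SWAP     -> 3136 4 4 3
ROT      -> 3136 4 3 4
SWAP     -> 3136 4 4 3

[3136, 4, 4, 3]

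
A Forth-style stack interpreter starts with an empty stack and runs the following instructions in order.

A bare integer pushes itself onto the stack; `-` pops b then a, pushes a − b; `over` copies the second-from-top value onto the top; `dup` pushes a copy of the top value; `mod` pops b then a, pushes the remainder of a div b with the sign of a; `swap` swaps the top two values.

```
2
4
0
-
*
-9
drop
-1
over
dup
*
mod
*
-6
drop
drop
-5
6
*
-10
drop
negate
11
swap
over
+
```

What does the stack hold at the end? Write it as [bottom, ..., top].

[11, 41]

2      -> 2
4      -> 2 4
0      -> 2 4 0
-      -> 2 4
*      -> 8
-9     -> 8 -9
drop   -> 8
-1     -> 8 -1
over   -> 8 -1 8
dup    -> 8 -1 8 8
*      -> 8 -1 64
mod    -> 8 -1
*      -> -8
-6     -> -8 -6
drop   -> -8
drop   -> (empty)
-5     -> -5
6      -> -5 6
*      -> -30
-10    -> -30 -10
drop   -> -30
negate -> 30
11     -> 30 11
swap   -> 11 30
over   -> 11 30 11
+      -> 11 41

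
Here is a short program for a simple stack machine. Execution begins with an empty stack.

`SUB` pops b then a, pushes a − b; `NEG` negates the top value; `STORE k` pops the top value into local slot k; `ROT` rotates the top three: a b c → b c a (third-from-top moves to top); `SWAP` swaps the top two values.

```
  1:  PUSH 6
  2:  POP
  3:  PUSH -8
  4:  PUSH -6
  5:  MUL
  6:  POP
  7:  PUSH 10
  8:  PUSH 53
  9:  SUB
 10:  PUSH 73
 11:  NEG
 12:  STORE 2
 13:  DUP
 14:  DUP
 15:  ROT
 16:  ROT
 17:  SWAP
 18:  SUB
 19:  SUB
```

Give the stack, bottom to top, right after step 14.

[-43, -43, -43]

PUSH 6  : [6]
POP     : []
PUSH -8 : [-8]
PUSH -6 : [-8, -6]
MUL     : [48]
POP     : []
PUSH 10 : [10]
PUSH 53 : [10, 53]
SUB     : [-43]
PUSH 73 : [-43, 73]
NEG     : [-43, -73]
STORE 2 : [-43]
DUP     : [-43, -43]
DUP     : [-43, -43, -43]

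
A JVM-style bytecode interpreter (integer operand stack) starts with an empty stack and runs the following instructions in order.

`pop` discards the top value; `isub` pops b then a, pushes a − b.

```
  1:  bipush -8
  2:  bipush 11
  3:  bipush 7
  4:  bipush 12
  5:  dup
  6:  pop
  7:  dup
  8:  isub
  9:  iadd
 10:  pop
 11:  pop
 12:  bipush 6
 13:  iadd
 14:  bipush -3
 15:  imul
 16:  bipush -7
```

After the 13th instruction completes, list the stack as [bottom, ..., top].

[-2]

bipush -8  [-8]
bipush 11  [-8, 11]
bipush 7   [-8, 11, 7]
bipush 12  [-8, 11, 7, 12]
dup        [-8, 11, 7, 12, 12]
pop        [-8, 11, 7, 12]
dup        [-8, 11, 7, 12, 12]
isub       [-8, 11, 7, 0]
iadd       [-8, 11, 7]
pop        [-8, 11]
pop        [-8]
bipush 6   [-8, 6]
iadd       [-2]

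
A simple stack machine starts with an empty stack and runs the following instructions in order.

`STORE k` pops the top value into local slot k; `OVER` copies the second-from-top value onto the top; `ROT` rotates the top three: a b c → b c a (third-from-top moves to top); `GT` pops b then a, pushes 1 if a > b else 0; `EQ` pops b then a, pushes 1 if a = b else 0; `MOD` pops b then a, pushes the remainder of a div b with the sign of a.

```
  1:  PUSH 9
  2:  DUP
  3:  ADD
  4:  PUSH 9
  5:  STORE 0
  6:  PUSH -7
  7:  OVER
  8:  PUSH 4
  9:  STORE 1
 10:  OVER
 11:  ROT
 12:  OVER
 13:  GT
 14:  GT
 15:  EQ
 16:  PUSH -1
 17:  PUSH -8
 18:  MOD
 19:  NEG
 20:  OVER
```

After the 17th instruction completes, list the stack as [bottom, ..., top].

PUSH 9   9
DUP      9 9
ADD      18
PUSH 9   18 9
STORE 0  18
PUSH -7  18 -7
OVER     18 -7 18
PUSH 4   18 -7 18 4
STORE 1  18 -7 18
OVER     18 -7 18 -7
ROT      18 18 -7 -7
OVER     18 18 -7 -7 -7
GT       18 18 -7 0
GT       18 18 0
EQ       18 0
PUSH -1  18 0 -1
PUSH -8  18 0 -1 -8

[18, 0, -1, -8]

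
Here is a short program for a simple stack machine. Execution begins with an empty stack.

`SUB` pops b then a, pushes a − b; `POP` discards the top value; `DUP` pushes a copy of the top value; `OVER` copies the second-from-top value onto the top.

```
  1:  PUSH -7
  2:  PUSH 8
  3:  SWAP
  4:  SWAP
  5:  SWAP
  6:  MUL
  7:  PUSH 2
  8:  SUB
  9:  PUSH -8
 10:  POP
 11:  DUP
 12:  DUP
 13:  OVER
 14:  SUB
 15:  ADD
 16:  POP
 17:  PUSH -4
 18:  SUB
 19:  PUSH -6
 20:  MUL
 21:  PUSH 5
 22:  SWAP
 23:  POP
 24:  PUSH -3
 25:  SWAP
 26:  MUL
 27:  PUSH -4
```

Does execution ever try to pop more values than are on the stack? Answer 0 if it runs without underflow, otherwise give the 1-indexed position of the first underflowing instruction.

PUSH -7 : [-7]
PUSH 8  : [-7, 8]
SWAP    : [8, -7]
SWAP    : [-7, 8]
SWAP    : [8, -7]
MUL     : [-56]
PUSH 2  : [-56, 2]
SUB     : [-58]
PUSH -8 : [-58, -8]
POP     : [-58]
DUP     : [-58, -58]
DUP     : [-58, -58, -58]
OVER    : [-58, -58, -58, -58]
SUB     : [-58, -58, 0]
ADD     : [-58, -58]
POP     : [-58]
PUSH -4 : [-58, -4]
SUB     : [-54]
PUSH -6 : [-54, -6]
MUL     : [324]
PUSH 5  : [324, 5]
SWAP    : [5, 324]
POP     : [5]
PUSH -3 : [5, -3]
SWAP    : [-3, 5]
MUL     : [-15]
PUSH -4 : [-15, -4]

0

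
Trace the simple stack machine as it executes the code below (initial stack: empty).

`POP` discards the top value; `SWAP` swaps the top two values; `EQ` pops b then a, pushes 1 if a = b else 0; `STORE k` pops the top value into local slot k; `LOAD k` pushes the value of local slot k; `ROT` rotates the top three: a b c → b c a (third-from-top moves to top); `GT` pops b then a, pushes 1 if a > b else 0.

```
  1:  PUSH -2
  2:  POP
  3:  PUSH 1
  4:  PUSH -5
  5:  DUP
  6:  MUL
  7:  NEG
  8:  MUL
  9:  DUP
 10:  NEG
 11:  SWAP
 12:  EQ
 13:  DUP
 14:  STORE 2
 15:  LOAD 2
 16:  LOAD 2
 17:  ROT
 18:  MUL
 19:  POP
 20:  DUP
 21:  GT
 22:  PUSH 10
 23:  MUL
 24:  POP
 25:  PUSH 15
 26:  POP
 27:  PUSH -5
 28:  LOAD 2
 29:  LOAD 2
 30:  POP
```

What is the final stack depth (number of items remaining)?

2

PUSH -2  -2
POP      (empty)
PUSH 1   1
PUSH -5  1 -5
DUP      1 -5 -5
MUL      1 25
NEG      1 -25
MUL      -25
DUP      -25 -25
NEG      -25 25
SWAP     25 -25
EQ       0
DUP      0 0
STORE 2  0
LOAD 2   0 0
LOAD 2   0 0 0
ROT      0 0 0
MUL      0 0
POP      0
DUP      0 0
GT       0
PUSH 10  0 10
MUL      0
POP      (empty)
PUSH 15  15
POP      (empty)
PUSH -5  -5
LOAD 2   -5 0
LOAD 2   -5 0 0
POP      -5 0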